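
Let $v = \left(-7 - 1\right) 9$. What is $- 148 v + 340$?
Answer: $10996$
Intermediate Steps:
$v = -72$ ($v = \left(-8\right) 9 = -72$)
$- 148 v + 340 = \left(-148\right) \left(-72\right) + 340 = 10656 + 340 = 10996$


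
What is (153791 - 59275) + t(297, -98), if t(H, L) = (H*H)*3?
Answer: 359143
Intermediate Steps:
t(H, L) = 3*H² (t(H, L) = H²*3 = 3*H²)
(153791 - 59275) + t(297, -98) = (153791 - 59275) + 3*297² = 94516 + 3*88209 = 94516 + 264627 = 359143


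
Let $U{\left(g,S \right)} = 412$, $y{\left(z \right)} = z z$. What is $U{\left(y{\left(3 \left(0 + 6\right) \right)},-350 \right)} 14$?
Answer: $5768$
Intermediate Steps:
$y{\left(z \right)} = z^{2}$
$U{\left(y{\left(3 \left(0 + 6\right) \right)},-350 \right)} 14 = 412 \cdot 14 = 5768$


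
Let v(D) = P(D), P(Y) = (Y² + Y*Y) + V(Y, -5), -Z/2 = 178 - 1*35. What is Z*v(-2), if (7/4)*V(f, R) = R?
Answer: -10296/7 ≈ -1470.9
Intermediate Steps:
Z = -286 (Z = -2*(178 - 1*35) = -2*(178 - 35) = -2*143 = -286)
V(f, R) = 4*R/7
P(Y) = -20/7 + 2*Y² (P(Y) = (Y² + Y*Y) + (4/7)*(-5) = (Y² + Y²) - 20/7 = 2*Y² - 20/7 = -20/7 + 2*Y²)
v(D) = -20/7 + 2*D²
Z*v(-2) = -286*(-20/7 + 2*(-2)²) = -286*(-20/7 + 2*4) = -286*(-20/7 + 8) = -286*36/7 = -10296/7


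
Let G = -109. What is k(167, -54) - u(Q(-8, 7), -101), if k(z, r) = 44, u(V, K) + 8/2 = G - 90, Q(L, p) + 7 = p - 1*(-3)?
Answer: 247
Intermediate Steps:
Q(L, p) = -4 + p (Q(L, p) = -7 + (p - 1*(-3)) = -7 + (p + 3) = -7 + (3 + p) = -4 + p)
u(V, K) = -203 (u(V, K) = -4 + (-109 - 90) = -4 - 199 = -203)
k(167, -54) - u(Q(-8, 7), -101) = 44 - 1*(-203) = 44 + 203 = 247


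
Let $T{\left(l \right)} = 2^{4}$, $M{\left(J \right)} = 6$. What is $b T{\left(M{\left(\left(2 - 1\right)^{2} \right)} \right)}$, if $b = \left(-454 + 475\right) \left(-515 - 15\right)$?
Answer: $-178080$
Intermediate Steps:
$T{\left(l \right)} = 16$
$b = -11130$ ($b = 21 \left(-515 + \left(-325 + 310\right)\right) = 21 \left(-515 - 15\right) = 21 \left(-530\right) = -11130$)
$b T{\left(M{\left(\left(2 - 1\right)^{2} \right)} \right)} = \left(-11130\right) 16 = -178080$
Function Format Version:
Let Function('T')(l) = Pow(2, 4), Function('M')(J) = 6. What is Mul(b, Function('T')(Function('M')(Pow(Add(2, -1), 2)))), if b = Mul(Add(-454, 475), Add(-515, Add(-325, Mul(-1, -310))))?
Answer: -178080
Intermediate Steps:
Function('T')(l) = 16
b = -11130 (b = Mul(21, Add(-515, Add(-325, 310))) = Mul(21, Add(-515, -15)) = Mul(21, -530) = -11130)
Mul(b, Function('T')(Function('M')(Pow(Add(2, -1), 2)))) = Mul(-11130, 16) = -178080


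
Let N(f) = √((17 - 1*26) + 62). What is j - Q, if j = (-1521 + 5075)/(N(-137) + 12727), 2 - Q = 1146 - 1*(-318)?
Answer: 118427419835/80988238 - 1777*√53/80988238 ≈ 1462.3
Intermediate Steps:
N(f) = √53 (N(f) = √((17 - 26) + 62) = √(-9 + 62) = √53)
Q = -1462 (Q = 2 - (1146 - 1*(-318)) = 2 - (1146 + 318) = 2 - 1*1464 = 2 - 1464 = -1462)
j = 3554/(12727 + √53) (j = (-1521 + 5075)/(√53 + 12727) = 3554/(12727 + √53) ≈ 0.27909)
j - Q = (22615879/80988238 - 1777*√53/80988238) - 1*(-1462) = (22615879/80988238 - 1777*√53/80988238) + 1462 = 118427419835/80988238 - 1777*√53/80988238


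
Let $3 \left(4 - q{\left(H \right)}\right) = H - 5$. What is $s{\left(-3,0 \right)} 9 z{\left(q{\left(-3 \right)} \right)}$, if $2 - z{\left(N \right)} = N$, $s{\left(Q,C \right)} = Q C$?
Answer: $0$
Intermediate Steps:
$q{\left(H \right)} = \frac{17}{3} - \frac{H}{3}$ ($q{\left(H \right)} = 4 - \frac{H - 5}{3} = 4 - \frac{-5 + H}{3} = 4 - \left(- \frac{5}{3} + \frac{H}{3}\right) = \frac{17}{3} - \frac{H}{3}$)
$s{\left(Q,C \right)} = C Q$
$z{\left(N \right)} = 2 - N$
$s{\left(-3,0 \right)} 9 z{\left(q{\left(-3 \right)} \right)} = 0 \left(-3\right) 9 \left(2 - \left(\frac{17}{3} - -1\right)\right) = 0 \cdot 9 \left(2 - \left(\frac{17}{3} + 1\right)\right) = 0 \left(2 - \frac{20}{3}\right) = 0 \left(- \frac{14}{3}\right) = 0$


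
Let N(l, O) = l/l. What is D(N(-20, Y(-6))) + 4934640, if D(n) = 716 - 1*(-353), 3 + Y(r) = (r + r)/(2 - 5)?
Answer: 4935709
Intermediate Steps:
Y(r) = -3 - 2*r/3 (Y(r) = -3 + (r + r)/(2 - 5) = -3 + (2*r)/(-3) = -3 + (2*r)*(-⅓) = -3 - 2*r/3)
N(l, O) = 1
D(n) = 1069 (D(n) = 716 + 353 = 1069)
D(N(-20, Y(-6))) + 4934640 = 1069 + 4934640 = 4935709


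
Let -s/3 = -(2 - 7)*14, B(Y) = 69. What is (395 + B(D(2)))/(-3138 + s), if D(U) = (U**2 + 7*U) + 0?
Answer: -116/837 ≈ -0.13859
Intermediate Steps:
D(U) = U**2 + 7*U
s = -210 (s = -(-3)*(2 - 7)*14 = -(-3)*(-5*14) = -(-3)*(-70) = -3*70 = -210)
(395 + B(D(2)))/(-3138 + s) = (395 + 69)/(-3138 - 210) = 464/(-3348) = 464*(-1/3348) = -116/837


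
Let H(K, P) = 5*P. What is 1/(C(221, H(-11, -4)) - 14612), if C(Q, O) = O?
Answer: -1/14632 ≈ -6.8343e-5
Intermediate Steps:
1/(C(221, H(-11, -4)) - 14612) = 1/(5*(-4) - 14612) = 1/(-20 - 14612) = 1/(-14632) = -1/14632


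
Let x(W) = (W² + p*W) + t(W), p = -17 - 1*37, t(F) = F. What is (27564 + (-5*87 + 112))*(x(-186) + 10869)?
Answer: 1507053843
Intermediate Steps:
p = -54 (p = -17 - 37 = -54)
x(W) = W² - 53*W (x(W) = (W² - 54*W) + W = W² - 53*W)
(27564 + (-5*87 + 112))*(x(-186) + 10869) = (27564 + (-5*87 + 112))*(-186*(-53 - 186) + 10869) = (27564 + (-435 + 112))*(-186*(-239) + 10869) = (27564 - 323)*(44454 + 10869) = 27241*55323 = 1507053843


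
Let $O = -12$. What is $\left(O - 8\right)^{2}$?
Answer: $400$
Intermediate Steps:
$\left(O - 8\right)^{2} = \left(-12 - 8\right)^{2} = \left(-20\right)^{2} = 400$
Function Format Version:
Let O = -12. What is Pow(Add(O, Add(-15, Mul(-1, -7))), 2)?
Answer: 400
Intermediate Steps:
Pow(Add(O, Add(-15, Mul(-1, -7))), 2) = Pow(Add(-12, Add(-15, Mul(-1, -7))), 2) = Pow(Add(-12, Add(-15, 7)), 2) = Pow(Add(-12, -8), 2) = Pow(-20, 2) = 400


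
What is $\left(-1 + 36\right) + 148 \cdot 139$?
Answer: $20607$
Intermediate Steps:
$\left(-1 + 36\right) + 148 \cdot 139 = 35 + 20572 = 20607$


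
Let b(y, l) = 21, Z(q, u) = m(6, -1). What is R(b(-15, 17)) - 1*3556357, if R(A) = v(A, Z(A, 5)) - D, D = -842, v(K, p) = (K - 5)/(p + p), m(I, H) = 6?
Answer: -10666541/3 ≈ -3.5555e+6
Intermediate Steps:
Z(q, u) = 6
v(K, p) = (-5 + K)/(2*p) (v(K, p) = (-5 + K)/((2*p)) = (-5 + K)*(1/(2*p)) = (-5 + K)/(2*p))
R(A) = 10099/12 + A/12 (R(A) = (½)*(-5 + A)/6 - 1*(-842) = (½)*(⅙)*(-5 + A) + 842 = (-5/12 + A/12) + 842 = 10099/12 + A/12)
R(b(-15, 17)) - 1*3556357 = (10099/12 + (1/12)*21) - 1*3556357 = (10099/12 + 7/4) - 3556357 = 2530/3 - 3556357 = -10666541/3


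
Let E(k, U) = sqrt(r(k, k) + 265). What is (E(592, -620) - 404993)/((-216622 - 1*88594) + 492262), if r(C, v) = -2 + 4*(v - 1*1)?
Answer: -404993/187046 + sqrt(2627)/187046 ≈ -2.1649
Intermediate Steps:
r(C, v) = -6 + 4*v (r(C, v) = -2 + 4*(v - 1) = -2 + 4*(-1 + v) = -2 + (-4 + 4*v) = -6 + 4*v)
E(k, U) = sqrt(259 + 4*k) (E(k, U) = sqrt((-6 + 4*k) + 265) = sqrt(259 + 4*k))
(E(592, -620) - 404993)/((-216622 - 1*88594) + 492262) = (sqrt(259 + 4*592) - 404993)/((-216622 - 1*88594) + 492262) = (sqrt(259 + 2368) - 404993)/((-216622 - 88594) + 492262) = (sqrt(2627) - 404993)/(-305216 + 492262) = (-404993 + sqrt(2627))/187046 = (-404993 + sqrt(2627))*(1/187046) = -404993/187046 + sqrt(2627)/187046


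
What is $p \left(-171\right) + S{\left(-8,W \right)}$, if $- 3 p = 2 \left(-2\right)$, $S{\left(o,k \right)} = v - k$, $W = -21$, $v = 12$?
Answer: $-195$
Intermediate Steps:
$S{\left(o,k \right)} = 12 - k$
$p = \frac{4}{3}$ ($p = - \frac{2 \left(-2\right)}{3} = \left(- \frac{1}{3}\right) \left(-4\right) = \frac{4}{3} \approx 1.3333$)
$p \left(-171\right) + S{\left(-8,W \right)} = \frac{4}{3} \left(-171\right) + \left(12 - -21\right) = -228 + \left(12 + 21\right) = -228 + 33 = -195$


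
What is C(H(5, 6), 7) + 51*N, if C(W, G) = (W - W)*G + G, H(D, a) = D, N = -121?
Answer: -6164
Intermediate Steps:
C(W, G) = G (C(W, G) = 0*G + G = 0 + G = G)
C(H(5, 6), 7) + 51*N = 7 + 51*(-121) = 7 - 6171 = -6164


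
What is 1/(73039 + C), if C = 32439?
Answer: 1/105478 ≈ 9.4806e-6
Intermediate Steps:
1/(73039 + C) = 1/(73039 + 32439) = 1/105478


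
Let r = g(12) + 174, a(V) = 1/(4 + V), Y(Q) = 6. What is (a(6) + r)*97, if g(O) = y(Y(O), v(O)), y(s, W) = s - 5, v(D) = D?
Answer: 169847/10 ≈ 16985.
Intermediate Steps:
y(s, W) = -5 + s
g(O) = 1 (g(O) = -5 + 6 = 1)
r = 175 (r = 1 + 174 = 175)
(a(6) + r)*97 = (1/(4 + 6) + 175)*97 = (1/10 + 175)*97 = (⅒ + 175)*97 = (1751/10)*97 = 169847/10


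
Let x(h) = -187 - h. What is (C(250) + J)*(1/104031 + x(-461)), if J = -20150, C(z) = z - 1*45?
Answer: -568522152775/104031 ≈ -5.4649e+6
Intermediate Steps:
C(z) = -45 + z (C(z) = z - 45 = -45 + z)
(C(250) + J)*(1/104031 + x(-461)) = ((-45 + 250) - 20150)*(1/104031 + (-187 - 1*(-461))) = (205 - 20150)*(1/104031 + (-187 + 461)) = -19945*(1/104031 + 274) = -19945*28504495/104031 = -568522152775/104031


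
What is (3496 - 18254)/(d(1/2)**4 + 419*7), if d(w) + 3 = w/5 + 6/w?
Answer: -147580000/97904961 ≈ -1.5074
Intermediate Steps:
d(w) = -3 + 6/w + w/5 (d(w) = -3 + (w/5 + 6/w) = -3 + (6/w + w/5) = -3 + 6/w + w/5)
(3496 - 18254)/(d(1/2)**4 + 419*7) = (3496 - 18254)/((-3 + 6/(1/2) + (1/5)/2)**4 + 419*7) = -14758/((-3 + 6/(1/2) + (1/5)*(1/2))**4 + 2933) = -14758/((-3 + 6*2 + 1/10)**4 + 2933) = -14758/((-3 + 12 + 1/10)**4 + 2933) = -14758/((91/10)**4 + 2933) = -14758/(68574961/10000 + 2933) = -14758/97904961/10000 = -14758*10000/97904961 = -147580000/97904961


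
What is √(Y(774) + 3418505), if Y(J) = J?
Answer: √3419279 ≈ 1849.1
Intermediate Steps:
√(Y(774) + 3418505) = √(774 + 3418505) = √3419279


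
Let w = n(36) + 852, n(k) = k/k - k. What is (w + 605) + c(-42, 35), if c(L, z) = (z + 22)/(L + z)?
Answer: 9897/7 ≈ 1413.9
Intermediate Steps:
c(L, z) = (22 + z)/(L + z)
n(k) = 1 - k
w = 817 (w = (1 - 1*36) + 852 = (1 - 36) + 852 = -35 + 852 = 817)
(w + 605) + c(-42, 35) = (817 + 605) + (22 + 35)/(-42 + 35) = 1422 + 57/(-7) = 1422 - ⅐*57 = 1422 - 57/7 = 9897/7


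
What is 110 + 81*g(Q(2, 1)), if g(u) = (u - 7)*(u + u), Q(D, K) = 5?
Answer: -1510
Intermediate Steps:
g(u) = 2*u*(-7 + u) (g(u) = (-7 + u)*(2*u) = 2*u*(-7 + u))
110 + 81*g(Q(2, 1)) = 110 + 81*(2*5*(-7 + 5)) = 110 + 81*(2*5*(-2)) = 110 + 81*(-20) = 110 - 1620 = -1510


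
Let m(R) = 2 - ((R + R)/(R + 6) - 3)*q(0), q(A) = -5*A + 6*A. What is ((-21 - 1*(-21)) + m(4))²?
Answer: 4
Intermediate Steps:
q(A) = A
m(R) = 2 (m(R) = 2 - ((R + R)/(R + 6) - 3)*0 = 2 - ((2*R)/(6 + R) - 3)*0 = 2 - (2*R/(6 + R) - 3)*0 = 2 - (-3 + 2*R/(6 + R))*0 = 2 - 1*0 = 2 + 0 = 2)
((-21 - 1*(-21)) + m(4))² = ((-21 - 1*(-21)) + 2)² = ((-21 + 21) + 2)² = (0 + 2)² = 2² = 4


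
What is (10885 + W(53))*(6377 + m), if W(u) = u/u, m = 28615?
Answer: 380922912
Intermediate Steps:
W(u) = 1
(10885 + W(53))*(6377 + m) = (10885 + 1)*(6377 + 28615) = 10886*34992 = 380922912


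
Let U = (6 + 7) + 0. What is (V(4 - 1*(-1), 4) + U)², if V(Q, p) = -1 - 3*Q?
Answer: 9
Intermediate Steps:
U = 13 (U = 13 + 0 = 13)
V(Q, p) = -1 - 3*Q
(V(4 - 1*(-1), 4) + U)² = ((-1 - 3*(4 - 1*(-1))) + 13)² = ((-1 - 3*(4 + 1)) + 13)² = ((-1 - 3*5) + 13)² = ((-1 - 15) + 13)² = (-16 + 13)² = (-3)² = 9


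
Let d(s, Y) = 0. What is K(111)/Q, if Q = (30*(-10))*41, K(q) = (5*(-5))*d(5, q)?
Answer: 0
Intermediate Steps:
K(q) = 0 (K(q) = (5*(-5))*0 = -25*0 = 0)
Q = -12300 (Q = -300*41 = -12300)
K(111)/Q = 0/(-12300) = 0*(-1/12300) = 0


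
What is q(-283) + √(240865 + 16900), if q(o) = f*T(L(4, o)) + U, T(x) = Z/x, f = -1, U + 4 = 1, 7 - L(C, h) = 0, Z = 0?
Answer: -3 + √257765 ≈ 504.71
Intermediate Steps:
L(C, h) = 7 (L(C, h) = 7 - 1*0 = 7 + 0 = 7)
U = -3 (U = -4 + 1 = -3)
T(x) = 0 (T(x) = 0/x = 0)
q(o) = -3 (q(o) = -1*0 - 3 = 0 - 3 = -3)
q(-283) + √(240865 + 16900) = -3 + √(240865 + 16900) = -3 + √257765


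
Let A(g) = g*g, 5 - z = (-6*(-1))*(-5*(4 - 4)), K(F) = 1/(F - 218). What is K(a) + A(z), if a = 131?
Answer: 2174/87 ≈ 24.988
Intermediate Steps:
K(F) = 1/(-218 + F)
z = 5 (z = 5 - (-6*(-1))*(-5*(4 - 4)) = 5 - 6*(-5*0) = 5 - 6*0 = 5 - 1*0 = 5 + 0 = 5)
A(g) = g²
K(a) + A(z) = 1/(-218 + 131) + 5² = 1/(-87) + 25 = -1/87 + 25 = 2174/87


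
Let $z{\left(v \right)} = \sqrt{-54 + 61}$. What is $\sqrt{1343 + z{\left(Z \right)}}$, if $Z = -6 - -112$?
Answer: $\sqrt{1343 + \sqrt{7}} \approx 36.683$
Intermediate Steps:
$Z = 106$ ($Z = -6 + 112 = 106$)
$z{\left(v \right)} = \sqrt{7}$
$\sqrt{1343 + z{\left(Z \right)}} = \sqrt{1343 + \sqrt{7}}$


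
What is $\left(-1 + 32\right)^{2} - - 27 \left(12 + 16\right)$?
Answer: $1717$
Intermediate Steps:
$\left(-1 + 32\right)^{2} - - 27 \left(12 + 16\right) = 31^{2} - \left(-27\right) 28 = 961 - -756 = 961 + 756 = 1717$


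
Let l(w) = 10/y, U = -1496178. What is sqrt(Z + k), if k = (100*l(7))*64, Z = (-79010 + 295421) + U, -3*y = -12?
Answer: I*sqrt(1263767) ≈ 1124.2*I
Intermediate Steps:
y = 4 (y = -1/3*(-12) = 4)
Z = -1279767 (Z = (-79010 + 295421) - 1496178 = 216411 - 1496178 = -1279767)
l(w) = 5/2 (l(w) = 10/4 = 10*(1/4) = 5/2)
k = 16000 (k = (100*(5/2))*64 = 250*64 = 16000)
sqrt(Z + k) = sqrt(-1279767 + 16000) = sqrt(-1263767) = I*sqrt(1263767)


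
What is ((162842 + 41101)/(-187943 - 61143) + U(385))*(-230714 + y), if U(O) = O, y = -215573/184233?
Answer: -4067513863684995145/45889861038 ≈ -8.8636e+7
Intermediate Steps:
y = -215573/184233 (y = -215573*1/184233 = -215573/184233 ≈ -1.1701)
((162842 + 41101)/(-187943 - 61143) + U(385))*(-230714 + y) = ((162842 + 41101)/(-187943 - 61143) + 385)*(-230714 - 215573/184233) = (203943/(-249086) + 385)*(-42505347935/184233) = (203943*(-1/249086) + 385)*(-42505347935/184233) = (-203943/249086 + 385)*(-42505347935/184233) = (95694167/249086)*(-42505347935/184233) = -4067513863684995145/45889861038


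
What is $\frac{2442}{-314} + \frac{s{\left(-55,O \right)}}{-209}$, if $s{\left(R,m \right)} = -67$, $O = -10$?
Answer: $- \frac{244670}{32813} \approx -7.4565$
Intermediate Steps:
$\frac{2442}{-314} + \frac{s{\left(-55,O \right)}}{-209} = \frac{2442}{-314} - \frac{67}{-209} = 2442 \left(- \frac{1}{314}\right) - - \frac{67}{209} = - \frac{1221}{157} + \frac{67}{209} = - \frac{244670}{32813}$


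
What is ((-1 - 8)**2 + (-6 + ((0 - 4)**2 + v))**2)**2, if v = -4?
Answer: 13689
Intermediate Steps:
((-1 - 8)**2 + (-6 + ((0 - 4)**2 + v))**2)**2 = ((-1 - 8)**2 + (-6 + ((0 - 4)**2 - 4))**2)**2 = ((-9)**2 + (-6 + ((-4)**2 - 4))**2)**2 = (81 + (-6 + (16 - 4))**2)**2 = (81 + (-6 + 12)**2)**2 = (81 + 6**2)**2 = (81 + 36)**2 = 117**2 = 13689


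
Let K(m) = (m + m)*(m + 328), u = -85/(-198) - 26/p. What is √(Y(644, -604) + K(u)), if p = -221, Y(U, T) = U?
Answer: √11368374962/3366 ≈ 31.676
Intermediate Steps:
u = 1841/3366 (u = -85/(-198) - 26/(-221) = -85*(-1/198) - 26*(-1/221) = 85/198 + 2/17 = 1841/3366 ≈ 0.54694)
K(m) = 2*m*(328 + m) (K(m) = (2*m)*(328 + m) = 2*m*(328 + m))
√(Y(644, -604) + K(u)) = √(644 + 2*(1841/3366)*(328 + 1841/3366)) = √(644 + 2*(1841/3366)*(1105889/3366)) = √(644 + 2035941649/5664978) = √(5684187481/5664978) = √11368374962/3366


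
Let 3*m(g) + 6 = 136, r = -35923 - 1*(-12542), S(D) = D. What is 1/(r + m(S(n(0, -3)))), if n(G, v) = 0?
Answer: -3/70013 ≈ -4.2849e-5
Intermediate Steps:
r = -23381 (r = -35923 + 12542 = -23381)
m(g) = 130/3 (m(g) = -2 + (⅓)*136 = -2 + 136/3 = 130/3)
1/(r + m(S(n(0, -3)))) = 1/(-23381 + 130/3) = 1/(-70013/3) = -3/70013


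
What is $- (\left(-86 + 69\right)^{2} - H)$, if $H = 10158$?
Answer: $9869$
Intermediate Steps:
$- (\left(-86 + 69\right)^{2} - H) = - (\left(-86 + 69\right)^{2} - 10158) = - (\left(-17\right)^{2} - 10158) = - (289 - 10158) = \left(-1\right) \left(-9869\right) = 9869$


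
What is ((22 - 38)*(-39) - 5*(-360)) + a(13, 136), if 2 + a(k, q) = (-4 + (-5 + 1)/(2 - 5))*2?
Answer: 7250/3 ≈ 2416.7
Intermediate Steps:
a(k, q) = -22/3 (a(k, q) = -2 + (-4 + (-5 + 1)/(2 - 5))*2 = -2 + (-4 - 4/(-3))*2 = -2 + (-4 - 4*(-⅓))*2 = -2 + (-4 + 4/3)*2 = -2 - 8/3*2 = -2 - 16/3 = -22/3)
((22 - 38)*(-39) - 5*(-360)) + a(13, 136) = ((22 - 38)*(-39) - 5*(-360)) - 22/3 = (-16*(-39) + 1800) - 22/3 = (624 + 1800) - 22/3 = 2424 - 22/3 = 7250/3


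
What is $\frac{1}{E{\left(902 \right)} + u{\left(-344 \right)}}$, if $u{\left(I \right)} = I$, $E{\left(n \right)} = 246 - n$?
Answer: $- \frac{1}{1000} \approx -0.001$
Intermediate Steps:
$\frac{1}{E{\left(902 \right)} + u{\left(-344 \right)}} = \frac{1}{\left(246 - 902\right) - 344} = \frac{1}{-656 - 344} = \frac{1}{-1000} = - \frac{1}{1000}$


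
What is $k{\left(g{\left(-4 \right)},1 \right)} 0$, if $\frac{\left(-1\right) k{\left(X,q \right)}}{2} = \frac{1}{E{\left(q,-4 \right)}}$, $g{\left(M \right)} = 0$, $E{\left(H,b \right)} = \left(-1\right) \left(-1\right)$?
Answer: $0$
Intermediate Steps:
$E{\left(H,b \right)} = 1$
$k{\left(X,q \right)} = -2$ ($k{\left(X,q \right)} = - \frac{2}{1} = \left(-2\right) 1 = -2$)
$k{\left(g{\left(-4 \right)},1 \right)} 0 = \left(-2\right) 0 = 0$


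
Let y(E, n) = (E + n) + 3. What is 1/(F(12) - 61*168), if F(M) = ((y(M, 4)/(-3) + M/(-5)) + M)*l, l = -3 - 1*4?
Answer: -15/154063 ≈ -9.7363e-5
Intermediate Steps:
y(E, n) = 3 + E + n
l = -7 (l = -3 - 4 = -7)
F(M) = 49/3 - 49*M/15 (F(M) = (((3 + M + 4)/(-3) + M/(-5)) + M)*(-7) = (((7 + M)*(-1/3) + M*(-1/5)) + M)*(-7) = (((-7/3 - M/3) - M/5) + M)*(-7) = ((-7/3 - 8*M/15) + M)*(-7) = (-7/3 + 7*M/15)*(-7) = 49/3 - 49*M/15)
1/(F(12) - 61*168) = 1/((49/3 - 49/15*12) - 61*168) = 1/((49/3 - 196/5) - 10248) = 1/(-343/15 - 10248) = 1/(-154063/15) = -15/154063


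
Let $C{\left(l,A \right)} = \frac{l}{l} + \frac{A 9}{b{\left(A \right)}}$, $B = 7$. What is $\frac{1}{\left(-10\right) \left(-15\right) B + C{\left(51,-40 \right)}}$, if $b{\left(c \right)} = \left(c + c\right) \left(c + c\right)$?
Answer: $\frac{160}{168151} \approx 0.00095153$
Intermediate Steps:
$b{\left(c \right)} = 4 c^{2}$ ($b{\left(c \right)} = 2 c 2 c = 4 c^{2}$)
$C{\left(l,A \right)} = 1 + \frac{9}{4 A}$ ($C{\left(l,A \right)} = \frac{l}{l} + \frac{A 9}{4 A^{2}} = 1 + 9 A \frac{1}{4 A^{2}} = 1 + \frac{9}{4 A}$)
$\frac{1}{\left(-10\right) \left(-15\right) B + C{\left(51,-40 \right)}} = \frac{1}{\left(-10\right) \left(-15\right) 7 + \frac{\frac{9}{4} - 40}{-40}} = \frac{1}{150 \cdot 7 - - \frac{151}{160}} = \frac{1}{1050 + \frac{151}{160}} = \frac{1}{\frac{168151}{160}} = \frac{160}{168151}$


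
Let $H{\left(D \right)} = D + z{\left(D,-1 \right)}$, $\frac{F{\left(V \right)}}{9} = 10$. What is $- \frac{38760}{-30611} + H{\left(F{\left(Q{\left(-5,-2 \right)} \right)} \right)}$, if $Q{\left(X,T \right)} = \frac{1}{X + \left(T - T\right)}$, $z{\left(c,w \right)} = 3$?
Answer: $\frac{2885583}{30611} \approx 94.266$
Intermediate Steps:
$Q{\left(X,T \right)} = \frac{1}{X}$ ($Q{\left(X,T \right)} = \frac{1}{X + 0} = \frac{1}{X}$)
$F{\left(V \right)} = 90$ ($F{\left(V \right)} = 9 \cdot 10 = 90$)
$H{\left(D \right)} = 3 + D$ ($H{\left(D \right)} = D + 3 = 3 + D$)
$- \frac{38760}{-30611} + H{\left(F{\left(Q{\left(-5,-2 \right)} \right)} \right)} = - \frac{38760}{-30611} + \left(3 + 90\right) = \left(-38760\right) \left(- \frac{1}{30611}\right) + 93 = \frac{38760}{30611} + 93 = \frac{2885583}{30611}$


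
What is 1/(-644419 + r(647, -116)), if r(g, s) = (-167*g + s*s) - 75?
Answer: -1/739087 ≈ -1.3530e-6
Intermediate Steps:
r(g, s) = -75 + s² - 167*g (r(g, s) = (-167*g + s²) - 75 = (s² - 167*g) - 75 = -75 + s² - 167*g)
1/(-644419 + r(647, -116)) = 1/(-644419 + (-75 + (-116)² - 167*647)) = 1/(-644419 + (-75 + 13456 - 108049)) = 1/(-644419 - 94668) = 1/(-739087) = -1/739087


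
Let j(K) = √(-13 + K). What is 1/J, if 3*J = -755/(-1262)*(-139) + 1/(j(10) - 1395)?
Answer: -193301488661175/5358214368543361 + 1194483*I*√3/5358214368543361 ≈ -0.036076 + 3.8612e-10*I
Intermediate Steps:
J = -104945/3786 + 1/(3*(-1395 + I*√3)) (J = (-755/(-1262)*(-139) + 1/(√(-13 + 10) - 1395))/3 = (-755*(-1/1262)*(-139) + 1/(√(-3) - 1395))/3 = ((755/1262)*(-139) + 1/(I*√3 - 1395))/3 = (-104945/1262 + 1/(-1395 + I*√3))/3 = -104945/3786 + 1/(3*(-1395 + I*√3)) ≈ -27.719 - 2.9668e-7*I)
1/J = 1/(-34037944825/1227943668 - I*√3/5838084)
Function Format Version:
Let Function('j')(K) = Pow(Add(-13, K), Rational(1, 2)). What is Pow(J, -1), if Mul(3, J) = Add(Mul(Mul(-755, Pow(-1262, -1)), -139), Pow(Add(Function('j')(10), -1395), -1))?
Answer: Add(Rational(-193301488661175, 5358214368543361), Mul(Rational(1194483, 5358214368543361), I, Pow(3, Rational(1, 2)))) ≈ Add(-0.036076, Mul(3.8612e-10, I))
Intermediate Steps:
J = Add(Rational(-104945, 3786), Mul(Rational(1, 3), Pow(Add(-1395, Mul(I, Pow(3, Rational(1, 2)))), -1))) (J = Mul(Rational(1, 3), Add(Mul(Mul(-755, Pow(-1262, -1)), -139), Pow(Add(Pow(Add(-13, 10), Rational(1, 2)), -1395), -1))) = Mul(Rational(1, 3), Add(Mul(Mul(-755, Rational(-1, 1262)), -139), Pow(Add(Pow(-3, Rational(1, 2)), -1395), -1))) = Mul(Rational(1, 3), Add(Mul(Rational(755, 1262), -139), Pow(Add(Mul(I, Pow(3, Rational(1, 2))), -1395), -1))) = Mul(Rational(1, 3), Add(Rational(-104945, 1262), Pow(Add(-1395, Mul(I, Pow(3, Rational(1, 2)))), -1))) = Add(Rational(-104945, 3786), Mul(Rational(1, 3), Pow(Add(-1395, Mul(I, Pow(3, Rational(1, 2)))), -1))) ≈ Add(-27.719, Mul(-2.9668e-7, I)))
Pow(J, -1) = Pow(Add(Rational(-34037944825, 1227943668), Mul(Rational(-1, 5838084), I, Pow(3, Rational(1, 2)))), -1)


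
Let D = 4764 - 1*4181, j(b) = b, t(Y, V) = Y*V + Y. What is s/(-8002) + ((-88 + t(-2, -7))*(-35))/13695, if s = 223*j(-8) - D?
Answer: 10740277/21917478 ≈ 0.49003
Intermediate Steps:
t(Y, V) = Y + V*Y (t(Y, V) = V*Y + Y = Y + V*Y)
D = 583 (D = 4764 - 4181 = 583)
s = -2367 (s = 223*(-8) - 1*583 = -1784 - 583 = -2367)
s/(-8002) + ((-88 + t(-2, -7))*(-35))/13695 = -2367/(-8002) + ((-88 - 2*(1 - 7))*(-35))/13695 = -2367*(-1/8002) + ((-88 - 2*(-6))*(-35))*(1/13695) = 2367/8002 + ((-88 + 12)*(-35))*(1/13695) = 2367/8002 - 76*(-35)*(1/13695) = 2367/8002 + 2660*(1/13695) = 2367/8002 + 532/2739 = 10740277/21917478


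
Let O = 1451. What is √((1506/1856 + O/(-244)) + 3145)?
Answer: √628849289018/14152 ≈ 56.034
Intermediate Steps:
√((1506/1856 + O/(-244)) + 3145) = √((1506/1856 + 1451/(-244)) + 3145) = √((1506*(1/1856) + 1451*(-1/244)) + 3145) = √((753/928 - 1451/244) + 3145) = √(-290699/56608 + 3145) = √(177741461/56608) = √628849289018/14152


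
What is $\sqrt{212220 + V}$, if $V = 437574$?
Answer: $\sqrt{649794} \approx 806.1$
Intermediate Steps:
$\sqrt{212220 + V} = \sqrt{212220 + 437574} = \sqrt{649794}$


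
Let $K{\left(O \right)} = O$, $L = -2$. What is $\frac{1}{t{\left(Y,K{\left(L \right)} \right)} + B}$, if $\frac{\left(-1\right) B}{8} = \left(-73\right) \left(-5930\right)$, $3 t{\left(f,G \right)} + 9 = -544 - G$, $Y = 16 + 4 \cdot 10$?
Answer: $- \frac{3}{10389911} \approx -2.8874 \cdot 10^{-7}$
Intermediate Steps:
$Y = 56$ ($Y = 16 + 40 = 56$)
$t{\left(f,G \right)} = - \frac{553}{3} - \frac{G}{3}$ ($t{\left(f,G \right)} = -3 + \frac{-544 - G}{3} = -3 - \left(\frac{544}{3} + \frac{G}{3}\right) = - \frac{553}{3} - \frac{G}{3}$)
$B = -3463120$ ($B = - 8 \left(\left(-73\right) \left(-5930\right)\right) = \left(-8\right) 432890 = -3463120$)
$\frac{1}{t{\left(Y,K{\left(L \right)} \right)} + B} = \frac{1}{\left(- \frac{553}{3} - - \frac{2}{3}\right) - 3463120} = \frac{1}{\left(- \frac{553}{3} + \frac{2}{3}\right) - 3463120} = \frac{1}{- \frac{551}{3} - 3463120} = \frac{1}{- \frac{10389911}{3}} = - \frac{3}{10389911}$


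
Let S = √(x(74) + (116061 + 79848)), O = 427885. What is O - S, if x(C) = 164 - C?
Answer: 427885 - √195999 ≈ 4.2744e+5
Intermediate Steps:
S = √195999 (S = √((164 - 1*74) + (116061 + 79848)) = √((164 - 74) + 195909) = √(90 + 195909) = √195999 ≈ 442.72)
O - S = 427885 - √195999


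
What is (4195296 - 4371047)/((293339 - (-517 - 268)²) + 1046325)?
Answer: -175751/723439 ≈ -0.24294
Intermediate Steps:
(4195296 - 4371047)/((293339 - (-517 - 268)²) + 1046325) = -175751/((293339 - 1*(-785)²) + 1046325) = -175751/((293339 - 1*616225) + 1046325) = -175751/((293339 - 616225) + 1046325) = -175751/(-322886 + 1046325) = -175751/723439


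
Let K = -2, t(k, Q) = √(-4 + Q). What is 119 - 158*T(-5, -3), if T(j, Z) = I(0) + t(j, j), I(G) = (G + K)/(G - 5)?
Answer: 279/5 - 474*I ≈ 55.8 - 474.0*I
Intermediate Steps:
I(G) = (-2 + G)/(-5 + G) (I(G) = (G - 2)/(G - 5) = (-2 + G)/(-5 + G))
T(j, Z) = ⅖ + √(-4 + j) (T(j, Z) = (-2 + 0)/(-5 + 0) + √(-4 + j) = -2/(-5) + √(-4 + j) = -⅕*(-2) + √(-4 + j) = ⅖ + √(-4 + j))
119 - 158*T(-5, -3) = 119 - 158*(⅖ + √(-4 - 5)) = 119 - 158*(⅖ + √(-9)) = 119 - 158*(⅖ + 3*I) = 119 + (-316/5 - 474*I) = 279/5 - 474*I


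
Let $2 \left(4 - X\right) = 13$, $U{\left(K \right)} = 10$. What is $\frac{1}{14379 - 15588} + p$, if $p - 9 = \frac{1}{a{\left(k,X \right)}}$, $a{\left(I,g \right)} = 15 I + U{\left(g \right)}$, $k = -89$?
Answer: $\frac{14414791}{1601925} \approx 8.9984$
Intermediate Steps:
$X = - \frac{5}{2}$ ($X = 4 - \frac{13}{2} = - \frac{5}{2} \approx -2.5$)
$a{\left(I,g \right)} = 10 + 15 I$ ($a{\left(I,g \right)} = 15 I + 10 = 10 + 15 I$)
$p = \frac{11924}{1325}$ ($p = 9 + \frac{1}{10 + 15 \left(-89\right)} = 9 + \frac{1}{10 - 1335} = 9 + \frac{1}{-1325} = 9 - \frac{1}{1325} = \frac{11924}{1325} \approx 8.9992$)
$\frac{1}{14379 - 15588} + p = \frac{1}{14379 - 15588} + \frac{11924}{1325} = \frac{1}{-1209} + \frac{11924}{1325} = - \frac{1}{1209} + \frac{11924}{1325} = \frac{14414791}{1601925}$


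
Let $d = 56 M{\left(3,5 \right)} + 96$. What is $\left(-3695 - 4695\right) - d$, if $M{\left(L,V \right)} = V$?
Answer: $-8766$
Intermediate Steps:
$d = 376$ ($d = 56 \cdot 5 + 96 = 280 + 96 = 376$)
$\left(-3695 - 4695\right) - d = \left(-3695 - 4695\right) - 376 = -8390 - 376 = -8766$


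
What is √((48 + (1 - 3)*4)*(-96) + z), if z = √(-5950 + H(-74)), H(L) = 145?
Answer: √(-3840 + 3*I*√645) ≈ 0.6147 + 61.971*I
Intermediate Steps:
z = 3*I*√645 (z = √(-5950 + 145) = √(-5805) = 3*I*√645 ≈ 76.191*I)
√((48 + (1 - 3)*4)*(-96) + z) = √((48 + (1 - 3)*4)*(-96) + 3*I*√645) = √((48 - 2*4)*(-96) + 3*I*√645) = √((48 - 8)*(-96) + 3*I*√645) = √(40*(-96) + 3*I*√645) = √(-3840 + 3*I*√645)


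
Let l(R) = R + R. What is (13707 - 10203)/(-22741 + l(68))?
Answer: -1168/7535 ≈ -0.15501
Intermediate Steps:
l(R) = 2*R
(13707 - 10203)/(-22741 + l(68)) = (13707 - 10203)/(-22741 + 2*68) = 3504/(-22741 + 136) = 3504/(-22605) = 3504*(-1/22605) = -1168/7535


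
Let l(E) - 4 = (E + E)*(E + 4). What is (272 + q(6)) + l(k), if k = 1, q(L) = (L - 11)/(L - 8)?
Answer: 577/2 ≈ 288.50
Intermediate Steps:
q(L) = (-11 + L)/(-8 + L)
l(E) = 4 + 2*E*(4 + E) (l(E) = 4 + (E + E)*(E + 4) = 4 + (2*E)*(4 + E) = 4 + 2*E*(4 + E))
(272 + q(6)) + l(k) = (272 + (-11 + 6)/(-8 + 6)) + (4 + 2*1² + 8*1) = (272 - 5/(-2)) + (4 + 2*1 + 8) = (272 - ½*(-5)) + (4 + 2 + 8) = (272 + 5/2) + 14 = 549/2 + 14 = 577/2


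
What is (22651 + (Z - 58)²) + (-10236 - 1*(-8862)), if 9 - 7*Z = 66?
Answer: 1256942/49 ≈ 25652.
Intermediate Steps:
Z = -57/7 (Z = 9/7 - ⅐*66 = 9/7 - 66/7 = -57/7 ≈ -8.1429)
(22651 + (Z - 58)²) + (-10236 - 1*(-8862)) = (22651 + (-57/7 - 58)²) + (-10236 - 1*(-8862)) = (22651 + (-463/7)²) + (-10236 + 8862) = (22651 + 214369/49) - 1374 = 1324268/49 - 1374 = 1256942/49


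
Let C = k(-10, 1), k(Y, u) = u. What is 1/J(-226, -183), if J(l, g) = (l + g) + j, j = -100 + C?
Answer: -1/508 ≈ -0.0019685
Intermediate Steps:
C = 1
j = -99 (j = -100 + 1 = -99)
J(l, g) = -99 + g + l (J(l, g) = (l + g) - 99 = (g + l) - 99 = -99 + g + l)
1/J(-226, -183) = 1/(-99 - 183 - 226) = 1/(-508) = -1/508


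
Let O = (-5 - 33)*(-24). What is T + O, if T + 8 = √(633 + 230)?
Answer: 904 + √863 ≈ 933.38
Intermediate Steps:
T = -8 + √863 (T = -8 + √(633 + 230) = -8 + √863 ≈ 21.377)
O = 912 (O = -38*(-24) = 912)
T + O = (-8 + √863) + 912 = 904 + √863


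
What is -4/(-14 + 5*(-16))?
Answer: 2/47 ≈ 0.042553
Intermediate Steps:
-4/(-14 + 5*(-16)) = -4/(-14 - 80) = -4/(-94) = -1/94*(-4) = 2/47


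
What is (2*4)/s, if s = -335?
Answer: -8/335 ≈ -0.023881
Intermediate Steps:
(2*4)/s = (2*4)/(-335) = 8*(-1/335) = -8/335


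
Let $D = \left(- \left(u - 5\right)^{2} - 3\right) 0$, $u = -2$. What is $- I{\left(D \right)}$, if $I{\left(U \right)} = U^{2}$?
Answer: $0$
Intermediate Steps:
$D = 0$ ($D = \left(- \left(-2 - 5\right)^{2} - 3\right) 0 = \left(- \left(-7\right)^{2} - 3\right) 0 = \left(\left(-1\right) 49 - 3\right) 0 = \left(-49 - 3\right) 0 = \left(-52\right) 0 = 0$)
$- I{\left(D \right)} = - 0^{2} = \left(-1\right) 0 = 0$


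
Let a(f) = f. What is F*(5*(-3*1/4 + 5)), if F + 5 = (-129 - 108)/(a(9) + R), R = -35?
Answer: 9095/104 ≈ 87.452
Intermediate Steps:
F = 107/26 (F = -5 + (-129 - 108)/(9 - 35) = -5 - 237/(-26) = -5 - 237*(-1/26) = -5 + 237/26 = 107/26 ≈ 4.1154)
F*(5*(-3*1/4 + 5)) = 107*(5*(-3*1/4 + 5))/26 = 107*(5*(-3*¼ + 5))/26 = 107*(5*(-¾ + 5))/26 = 107*(5*(17/4))/26 = (107/26)*(85/4) = 9095/104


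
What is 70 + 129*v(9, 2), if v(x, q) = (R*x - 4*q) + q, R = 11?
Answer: 12067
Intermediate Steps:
v(x, q) = -3*q + 11*x (v(x, q) = (11*x - 4*q) + q = (-4*q + 11*x) + q = -3*q + 11*x)
70 + 129*v(9, 2) = 70 + 129*(-3*2 + 11*9) = 70 + 129*(-6 + 99) = 70 + 129*93 = 70 + 11997 = 12067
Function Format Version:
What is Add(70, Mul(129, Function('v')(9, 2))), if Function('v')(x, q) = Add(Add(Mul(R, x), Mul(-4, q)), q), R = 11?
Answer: 12067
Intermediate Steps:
Function('v')(x, q) = Add(Mul(-3, q), Mul(11, x)) (Function('v')(x, q) = Add(Add(Mul(11, x), Mul(-4, q)), q) = Add(Add(Mul(-4, q), Mul(11, x)), q) = Add(Mul(-3, q), Mul(11, x)))
Add(70, Mul(129, Function('v')(9, 2))) = Add(70, Mul(129, Add(Mul(-3, 2), Mul(11, 9)))) = Add(70, Mul(129, Add(-6, 99))) = Add(70, Mul(129, 93)) = Add(70, 11997) = 12067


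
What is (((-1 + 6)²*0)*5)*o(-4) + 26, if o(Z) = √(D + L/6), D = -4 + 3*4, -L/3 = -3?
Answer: 26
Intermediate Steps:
L = 9 (L = -3*(-3) = 9)
D = 8 (D = -4 + 12 = 8)
o(Z) = √38/2 (o(Z) = √(8 + 9/6) = √(8 + 9*(⅙)) = √(8 + 3/2) = √(19/2) = √38/2)
(((-1 + 6)²*0)*5)*o(-4) + 26 = (((-1 + 6)²*0)*5)*(√38/2) + 26 = ((5²*0)*5)*(√38/2) + 26 = ((25*0)*5)*(√38/2) + 26 = (0*5)*(√38/2) + 26 = 0*(√38/2) + 26 = 0 + 26 = 26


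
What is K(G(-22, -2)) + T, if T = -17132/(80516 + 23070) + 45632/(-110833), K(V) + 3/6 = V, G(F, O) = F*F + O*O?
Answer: 5590238602467/11480747138 ≈ 486.92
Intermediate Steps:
G(F, O) = F**2 + O**2
K(V) = -1/2 + V
T = -3312813654/5740373569 (T = -17132/103586 + 45632*(-1/110833) = -17132*1/103586 - 45632/110833 = -8566/51793 - 45632/110833 = -3312813654/5740373569 ≈ -0.57711)
K(G(-22, -2)) + T = (-1/2 + ((-22)**2 + (-2)**2)) - 3312813654/5740373569 = (-1/2 + (484 + 4)) - 3312813654/5740373569 = (-1/2 + 488) - 3312813654/5740373569 = 975/2 - 3312813654/5740373569 = 5590238602467/11480747138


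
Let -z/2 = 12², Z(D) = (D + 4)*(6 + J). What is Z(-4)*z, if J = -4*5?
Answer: 0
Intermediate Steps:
J = -20
Z(D) = -56 - 14*D (Z(D) = (D + 4)*(6 - 20) = (4 + D)*(-14) = -56 - 14*D)
z = -288 (z = -2*12² = -2*144 = -288)
Z(-4)*z = (-56 - 14*(-4))*(-288) = (-56 + 56)*(-288) = 0*(-288) = 0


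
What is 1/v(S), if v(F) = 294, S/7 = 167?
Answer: 1/294 ≈ 0.0034014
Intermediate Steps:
S = 1169 (S = 7*167 = 1169)
1/v(S) = 1/294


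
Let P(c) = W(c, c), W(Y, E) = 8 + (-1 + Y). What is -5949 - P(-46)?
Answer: -5910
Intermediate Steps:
W(Y, E) = 7 + Y
P(c) = 7 + c
-5949 - P(-46) = -5949 - (7 - 46) = -5949 - 1*(-39) = -5949 + 39 = -5910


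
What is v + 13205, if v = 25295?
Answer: 38500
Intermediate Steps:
v + 13205 = 25295 + 13205 = 38500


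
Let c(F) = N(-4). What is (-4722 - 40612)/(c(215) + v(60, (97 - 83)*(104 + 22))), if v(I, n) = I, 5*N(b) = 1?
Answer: -226670/301 ≈ -753.06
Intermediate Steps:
N(b) = ⅕ (N(b) = (⅕)*1 = ⅕)
c(F) = ⅕
(-4722 - 40612)/(c(215) + v(60, (97 - 83)*(104 + 22))) = (-4722 - 40612)/(⅕ + 60) = -45334/301/5 = -45334*5/301 = -226670/301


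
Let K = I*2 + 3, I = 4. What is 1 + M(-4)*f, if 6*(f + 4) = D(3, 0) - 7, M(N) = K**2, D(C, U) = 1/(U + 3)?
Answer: -5557/9 ≈ -617.44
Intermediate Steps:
K = 11 (K = 4*2 + 3 = 8 + 3 = 11)
D(C, U) = 1/(3 + U)
M(N) = 121 (M(N) = 11**2 = 121)
f = -46/9 (f = -4 + (1/(3 + 0) - 7)/6 = -4 + (1/3 - 7)/6 = -4 + (1/6)*(-20/3) = -4 - 10/9 = -46/9 ≈ -5.1111)
1 + M(-4)*f = 1 + 121*(-46/9) = 1 - 5566/9 = -5557/9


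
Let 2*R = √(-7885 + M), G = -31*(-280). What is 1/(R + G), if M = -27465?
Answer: 496/4305785 - I*√1414/30140495 ≈ 0.00011519 - 1.2476e-6*I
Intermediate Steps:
G = 8680
R = 5*I*√1414/2 (R = √(-7885 - 27465)/2 = √(-35350)/2 = (5*I*√1414)/2 = 5*I*√1414/2 ≈ 94.008*I)
1/(R + G) = 1/(5*I*√1414/2 + 8680) = 1/(8680 + 5*I*√1414/2)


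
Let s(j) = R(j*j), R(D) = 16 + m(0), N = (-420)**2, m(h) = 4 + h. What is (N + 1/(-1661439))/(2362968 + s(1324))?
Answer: 293077839599/3925960419732 ≈ 0.074651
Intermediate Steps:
N = 176400
R(D) = 20 (R(D) = 16 + (4 + 0) = 16 + 4 = 20)
s(j) = 20
(N + 1/(-1661439))/(2362968 + s(1324)) = (176400 + 1/(-1661439))/(2362968 + 20) = (176400 - 1/1661439)/2362988 = (293077839599/1661439)*(1/2362988) = 293077839599/3925960419732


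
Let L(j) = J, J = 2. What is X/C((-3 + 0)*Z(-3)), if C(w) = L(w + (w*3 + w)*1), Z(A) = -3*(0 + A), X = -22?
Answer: -11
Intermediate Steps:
Z(A) = -3*A
L(j) = 2
C(w) = 2
X/C((-3 + 0)*Z(-3)) = -22/2 = -22*½ = -11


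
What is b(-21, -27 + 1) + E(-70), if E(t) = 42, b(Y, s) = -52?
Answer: -10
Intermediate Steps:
b(-21, -27 + 1) + E(-70) = -52 + 42 = -10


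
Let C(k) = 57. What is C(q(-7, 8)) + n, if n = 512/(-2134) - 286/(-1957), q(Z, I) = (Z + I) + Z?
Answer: 118826953/2088119 ≈ 56.906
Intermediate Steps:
q(Z, I) = I + 2*Z (q(Z, I) = (I + Z) + Z = I + 2*Z)
n = -195830/2088119 (n = 512*(-1/2134) - 286*(-1/1957) = -256/1067 + 286/1957 = -195830/2088119 ≈ -0.093783)
C(q(-7, 8)) + n = 57 - 195830/2088119 = 118826953/2088119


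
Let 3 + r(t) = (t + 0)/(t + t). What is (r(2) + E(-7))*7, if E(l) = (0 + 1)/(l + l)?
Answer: -18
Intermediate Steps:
r(t) = -5/2 (r(t) = -3 + (t + 0)/(t + t) = -3 + t/((2*t)) = -3 + t*(1/(2*t)) = -3 + 1/2 = -5/2)
E(l) = 1/(2*l)
(r(2) + E(-7))*7 = (-5/2 + (1/2)/(-7))*7 = (-5/2 + (1/2)*(-1/7))*7 = (-5/2 - 1/14)*7 = -18/7*7 = -18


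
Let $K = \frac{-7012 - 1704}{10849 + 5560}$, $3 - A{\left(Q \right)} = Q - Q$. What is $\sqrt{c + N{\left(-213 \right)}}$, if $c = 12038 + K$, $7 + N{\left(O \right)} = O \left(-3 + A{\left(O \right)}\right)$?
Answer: $\frac{\sqrt{3239267264867}}{16409} \approx 109.68$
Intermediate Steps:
$A{\left(Q \right)} = 3$ ($A{\left(Q \right)} = 3 - \left(Q - Q\right) = 3 - 0 = 3 + 0 = 3$)
$N{\left(O \right)} = -7$ ($N{\left(O \right)} = -7 + O \left(-3 + 3\right) = -7 + O 0 = -7 + 0 = -7$)
$K = - \frac{8716}{16409} \approx -0.53117$
$c = \frac{197522826}{16409}$ ($c = 12038 - \frac{8716}{16409} = \frac{197522826}{16409} \approx 12037.0$)
$\sqrt{c + N{\left(-213 \right)}} = \sqrt{\frac{197522826}{16409} - 7} = \sqrt{\frac{197407963}{16409}} = \frac{\sqrt{3239267264867}}{16409}$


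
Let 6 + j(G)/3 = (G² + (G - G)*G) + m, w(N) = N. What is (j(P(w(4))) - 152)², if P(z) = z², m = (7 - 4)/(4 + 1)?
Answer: 8994001/25 ≈ 3.5976e+5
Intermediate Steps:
m = ⅗ (m = 3/5 = 3*(⅕) = ⅗ ≈ 0.60000)
j(G) = -81/5 + 3*G² (j(G) = -18 + 3*((G² + (G - G)*G) + ⅗) = -18 + 3*((G² + 0*G) + ⅗) = -18 + 3*((G² + 0) + ⅗) = -18 + 3*(G² + ⅗) = -18 + 3*(⅗ + G²) = -18 + (9/5 + 3*G²) = -81/5 + 3*G²)
(j(P(w(4))) - 152)² = ((-81/5 + 3*(4²)²) - 152)² = ((-81/5 + 3*16²) - 152)² = ((-81/5 + 3*256) - 152)² = ((-81/5 + 768) - 152)² = (3759/5 - 152)² = (2999/5)² = 8994001/25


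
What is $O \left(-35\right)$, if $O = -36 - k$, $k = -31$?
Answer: $175$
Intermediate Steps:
$O = -5$ ($O = -36 - -31 = -36 + 31 = -5$)
$O \left(-35\right) = \left(-5\right) \left(-35\right) = 175$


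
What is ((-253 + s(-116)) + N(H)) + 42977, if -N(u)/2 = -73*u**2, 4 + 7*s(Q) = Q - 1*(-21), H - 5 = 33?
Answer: 1774737/7 ≈ 2.5353e+5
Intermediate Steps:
H = 38 (H = 5 + 33 = 38)
s(Q) = 17/7 + Q/7 (s(Q) = -4/7 + (Q - 1*(-21))/7 = -4/7 + (Q + 21)/7 = -4/7 + (21 + Q)/7 = -4/7 + (3 + Q/7) = 17/7 + Q/7)
N(u) = 146*u**2 (N(u) = -(-146)*u**2 = 146*u**2)
((-253 + s(-116)) + N(H)) + 42977 = ((-253 + (17/7 + (1/7)*(-116))) + 146*38**2) + 42977 = ((-253 + (17/7 - 116/7)) + 146*1444) + 42977 = ((-253 - 99/7) + 210824) + 42977 = (-1870/7 + 210824) + 42977 = 1473898/7 + 42977 = 1774737/7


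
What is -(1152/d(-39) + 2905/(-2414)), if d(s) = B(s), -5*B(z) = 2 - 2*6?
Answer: -1387559/2414 ≈ -574.80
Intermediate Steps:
B(z) = 2 (B(z) = -(2 - 2*6)/5 = -(2 - 12)/5 = -⅕*(-10) = 2)
d(s) = 2
-(1152/d(-39) + 2905/(-2414)) = -(1152/2 + 2905/(-2414)) = -(1152*(½) + 2905*(-1/2414)) = -(576 - 2905/2414) = -1*1387559/2414 = -1387559/2414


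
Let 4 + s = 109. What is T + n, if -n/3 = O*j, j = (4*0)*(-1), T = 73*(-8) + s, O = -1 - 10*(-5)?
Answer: -479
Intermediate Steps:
s = 105 (s = -4 + 109 = 105)
O = 49 (O = -1 + 50 = 49)
T = -479 (T = 73*(-8) + 105 = -584 + 105 = -479)
j = 0 (j = 0*(-1) = 0)
n = 0 (n = -147*0 = -3*0 = 0)
T + n = -479 + 0 = -479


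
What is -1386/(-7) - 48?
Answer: 150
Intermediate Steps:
-1386/(-7) - 48 = -1386*(-1)/7 - 48 = -42*(-33/7) - 48 = 198 - 48 = 150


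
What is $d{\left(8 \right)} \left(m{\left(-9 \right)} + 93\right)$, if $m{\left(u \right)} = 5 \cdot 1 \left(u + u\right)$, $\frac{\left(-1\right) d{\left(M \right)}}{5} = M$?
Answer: $-120$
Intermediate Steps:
$d{\left(M \right)} = - 5 M$
$m{\left(u \right)} = 10 u$ ($m{\left(u \right)} = 5 \cdot 2 u = 10 u$)
$d{\left(8 \right)} \left(m{\left(-9 \right)} + 93\right) = \left(-5\right) 8 \left(10 \left(-9\right) + 93\right) = - 40 \left(-90 + 93\right) = \left(-40\right) 3 = -120$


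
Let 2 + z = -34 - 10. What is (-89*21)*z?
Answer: 85974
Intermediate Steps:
z = -46 (z = -2 + (-34 - 10) = -2 - 44 = -46)
(-89*21)*z = -89*21*(-46) = -1869*(-46) = 85974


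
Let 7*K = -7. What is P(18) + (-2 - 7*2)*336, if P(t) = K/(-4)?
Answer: -21503/4 ≈ -5375.8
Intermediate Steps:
K = -1 (K = (⅐)*(-7) = -1)
P(t) = ¼ (P(t) = -1/(-4) = -1*(-¼) = ¼)
P(18) + (-2 - 7*2)*336 = ¼ + (-2 - 7*2)*336 = ¼ + (-2 - 14)*336 = ¼ - 16*336 = ¼ - 5376 = -21503/4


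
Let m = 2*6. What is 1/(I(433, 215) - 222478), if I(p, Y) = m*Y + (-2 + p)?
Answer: -1/219467 ≈ -4.5565e-6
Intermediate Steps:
m = 12
I(p, Y) = -2 + p + 12*Y (I(p, Y) = 12*Y + (-2 + p) = -2 + p + 12*Y)
1/(I(433, 215) - 222478) = 1/((-2 + 433 + 12*215) - 222478) = 1/((-2 + 433 + 2580) - 222478) = 1/(3011 - 222478) = 1/(-219467) = -1/219467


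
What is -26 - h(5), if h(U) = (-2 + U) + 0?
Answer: -29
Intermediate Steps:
h(U) = -2 + U
-26 - h(5) = -26 - (-2 + 5) = -26 - 1*3 = -26 - 3 = -29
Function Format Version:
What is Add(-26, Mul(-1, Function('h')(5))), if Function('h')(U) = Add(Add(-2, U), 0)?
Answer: -29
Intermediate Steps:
Function('h')(U) = Add(-2, U)
Add(-26, Mul(-1, Function('h')(5))) = Add(-26, Mul(-1, Add(-2, 5))) = Add(-26, Mul(-1, 3)) = Add(-26, -3) = -29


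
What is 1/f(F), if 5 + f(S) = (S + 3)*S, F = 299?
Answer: 1/90293 ≈ 1.1075e-5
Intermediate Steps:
f(S) = -5 + S*(3 + S) (f(S) = -5 + (S + 3)*S = -5 + (3 + S)*S = -5 + S*(3 + S))
1/f(F) = 1/(-5 + 299**2 + 3*299) = 1/(-5 + 89401 + 897) = 1/90293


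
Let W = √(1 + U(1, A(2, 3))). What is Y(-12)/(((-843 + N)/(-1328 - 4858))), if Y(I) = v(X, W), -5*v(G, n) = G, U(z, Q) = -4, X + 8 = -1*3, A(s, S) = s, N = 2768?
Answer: -6186/875 ≈ -7.0697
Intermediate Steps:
X = -11 (X = -8 - 1*3 = -8 - 3 = -11)
W = I*√3 (W = √(1 - 4) = √(-3) = I*√3 ≈ 1.732*I)
v(G, n) = -G/5
Y(I) = 11/5 (Y(I) = -⅕*(-11) = 11/5)
Y(-12)/(((-843 + N)/(-1328 - 4858))) = 11/(5*(((-843 + 2768)/(-1328 - 4858)))) = 11/(5*((1925/(-6186)))) = 11/(5*((1925*(-1/6186)))) = 11/(5*(-1925/6186)) = (11/5)*(-6186/1925) = -6186/875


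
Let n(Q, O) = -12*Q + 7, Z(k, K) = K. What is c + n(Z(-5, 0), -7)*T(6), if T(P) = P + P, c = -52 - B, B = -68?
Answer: 100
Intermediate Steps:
n(Q, O) = 7 - 12*Q
c = 16 (c = -52 - 1*(-68) = -52 + 68 = 16)
T(P) = 2*P
c + n(Z(-5, 0), -7)*T(6) = 16 + (7 - 12*0)*(2*6) = 16 + (7 + 0)*12 = 16 + 7*12 = 16 + 84 = 100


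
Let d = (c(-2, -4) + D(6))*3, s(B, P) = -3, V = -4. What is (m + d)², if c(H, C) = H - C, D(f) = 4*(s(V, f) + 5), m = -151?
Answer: 14641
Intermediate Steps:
D(f) = 8 (D(f) = 4*(-3 + 5) = 4*2 = 8)
d = 30 (d = ((-2 - 1*(-4)) + 8)*3 = ((-2 + 4) + 8)*3 = (2 + 8)*3 = 10*3 = 30)
(m + d)² = (-151 + 30)² = (-121)² = 14641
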